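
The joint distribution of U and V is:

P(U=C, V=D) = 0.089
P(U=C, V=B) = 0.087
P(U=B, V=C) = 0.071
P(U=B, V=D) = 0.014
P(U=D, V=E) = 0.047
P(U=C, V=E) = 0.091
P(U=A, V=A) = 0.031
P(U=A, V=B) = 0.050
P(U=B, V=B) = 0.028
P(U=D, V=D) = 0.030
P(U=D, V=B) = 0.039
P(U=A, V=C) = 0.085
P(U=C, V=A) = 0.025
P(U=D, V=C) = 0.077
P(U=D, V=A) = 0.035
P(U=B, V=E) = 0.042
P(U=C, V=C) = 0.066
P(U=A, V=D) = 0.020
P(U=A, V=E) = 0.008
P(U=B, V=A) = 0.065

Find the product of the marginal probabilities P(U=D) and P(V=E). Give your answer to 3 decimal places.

0.043

P(U=D) = 0.035 + 0.039 + 0.077 + 0.030 + 0.047 = 0.228.
P(V=E) = 0.008 + 0.042 + 0.091 + 0.047 = 0.188.
Product: 0.228 × 0.188 = 0.043.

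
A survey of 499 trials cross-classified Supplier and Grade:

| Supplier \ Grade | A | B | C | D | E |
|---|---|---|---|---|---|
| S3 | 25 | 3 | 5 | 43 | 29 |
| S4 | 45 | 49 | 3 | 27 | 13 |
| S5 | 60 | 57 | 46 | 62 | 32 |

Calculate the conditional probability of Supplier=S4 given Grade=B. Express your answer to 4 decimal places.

0.4495

Total with Grade=B: 3 + 49 + 57 = 109.
P(Supplier=S4 | Grade=B) = 49/109 = 0.4495.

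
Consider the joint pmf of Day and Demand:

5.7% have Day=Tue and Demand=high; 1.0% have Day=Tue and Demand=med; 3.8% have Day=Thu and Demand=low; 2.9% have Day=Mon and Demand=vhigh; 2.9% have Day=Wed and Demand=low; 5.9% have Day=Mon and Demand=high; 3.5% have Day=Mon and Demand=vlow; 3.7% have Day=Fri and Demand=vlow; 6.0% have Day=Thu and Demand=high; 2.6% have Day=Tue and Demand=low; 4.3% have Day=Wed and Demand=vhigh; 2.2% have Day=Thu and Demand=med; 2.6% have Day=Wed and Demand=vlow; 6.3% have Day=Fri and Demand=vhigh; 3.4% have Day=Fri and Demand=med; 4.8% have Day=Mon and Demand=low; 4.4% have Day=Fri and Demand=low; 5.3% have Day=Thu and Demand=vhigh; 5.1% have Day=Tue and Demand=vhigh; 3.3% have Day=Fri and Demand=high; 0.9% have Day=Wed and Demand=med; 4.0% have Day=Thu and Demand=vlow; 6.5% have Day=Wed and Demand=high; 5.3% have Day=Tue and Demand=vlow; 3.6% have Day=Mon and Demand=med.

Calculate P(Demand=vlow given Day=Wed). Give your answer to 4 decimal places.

0.1512

P(Day=Wed) = 0.026 + 0.029 + 0.009 + 0.065 + 0.043 = 0.172.
P(Demand=vlow | Day=Wed) = 0.026/0.172 = 0.1512.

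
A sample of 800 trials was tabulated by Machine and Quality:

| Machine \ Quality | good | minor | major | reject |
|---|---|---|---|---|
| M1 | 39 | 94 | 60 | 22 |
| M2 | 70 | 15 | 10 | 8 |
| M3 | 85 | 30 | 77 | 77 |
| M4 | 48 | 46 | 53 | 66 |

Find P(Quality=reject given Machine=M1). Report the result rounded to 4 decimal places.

0.1023

Total with Machine=M1: 39 + 94 + 60 + 22 = 215.
P(Quality=reject | Machine=M1) = 22/215 = 0.1023.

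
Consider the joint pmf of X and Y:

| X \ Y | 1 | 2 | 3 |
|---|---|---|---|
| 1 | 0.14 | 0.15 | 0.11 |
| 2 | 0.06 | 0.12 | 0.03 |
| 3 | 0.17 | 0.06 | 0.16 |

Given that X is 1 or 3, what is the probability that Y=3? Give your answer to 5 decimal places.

0.34177

P(X=1) = 0.14 + 0.15 + 0.11 = 0.40.
P(X=3) = 0.17 + 0.06 + 0.16 = 0.39.
P(X ∈ {1, 3}) = 0.40 + 0.39 = 0.79; P(Y=3, X ∈ {1, 3}) = 0.11 + 0.16 = 0.27.
P(Y=3 | X ∈ {1, 3}) = 0.27/0.79 = 0.34177.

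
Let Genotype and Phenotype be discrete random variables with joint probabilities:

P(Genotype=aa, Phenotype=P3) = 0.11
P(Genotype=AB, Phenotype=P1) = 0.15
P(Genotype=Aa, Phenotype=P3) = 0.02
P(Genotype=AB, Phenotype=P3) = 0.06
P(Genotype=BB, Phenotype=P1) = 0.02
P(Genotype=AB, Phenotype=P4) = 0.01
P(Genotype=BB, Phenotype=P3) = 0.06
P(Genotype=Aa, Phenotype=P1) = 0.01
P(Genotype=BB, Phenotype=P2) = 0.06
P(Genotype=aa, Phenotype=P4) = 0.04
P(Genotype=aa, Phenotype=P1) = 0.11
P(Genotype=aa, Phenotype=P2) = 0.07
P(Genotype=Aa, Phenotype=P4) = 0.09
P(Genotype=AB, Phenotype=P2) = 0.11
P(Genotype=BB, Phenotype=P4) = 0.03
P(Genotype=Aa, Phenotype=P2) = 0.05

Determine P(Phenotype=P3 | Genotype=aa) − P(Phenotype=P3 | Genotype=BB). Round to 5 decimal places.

-0.01961

P(Genotype=aa) = 0.11 + 0.07 + 0.11 + 0.04 = 0.33; P(Phenotype=P3 | Genotype=aa) = 0.11/0.33 = 0.333333.
P(Genotype=BB) = 0.02 + 0.06 + 0.06 + 0.03 = 0.17; P(Phenotype=P3 | Genotype=BB) = 0.06/0.17 = 0.352941.
Difference = -0.01961.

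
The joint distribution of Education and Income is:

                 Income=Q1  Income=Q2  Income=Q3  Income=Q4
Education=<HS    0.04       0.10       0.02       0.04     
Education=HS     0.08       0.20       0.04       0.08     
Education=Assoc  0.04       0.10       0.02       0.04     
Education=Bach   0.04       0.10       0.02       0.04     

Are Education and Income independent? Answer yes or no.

Every cell satisfies P(Education,Income) = P(Education)·P(Income). For instance P(Education=HS) = 0.40, P(Income=Q1) = 0.20, and 0.40×0.20 = 0.08 matches the joint entry. So Education and Income are independent.

yes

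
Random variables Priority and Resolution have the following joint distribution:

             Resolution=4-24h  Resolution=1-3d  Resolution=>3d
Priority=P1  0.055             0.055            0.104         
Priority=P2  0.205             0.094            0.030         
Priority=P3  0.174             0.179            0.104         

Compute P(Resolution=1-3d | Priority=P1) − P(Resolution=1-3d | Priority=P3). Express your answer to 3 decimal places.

P(Priority=P1) = 0.055 + 0.055 + 0.104 = 0.214; P(Resolution=1-3d | Priority=P1) = 0.055/0.214 = 0.2570.
P(Priority=P3) = 0.174 + 0.179 + 0.104 = 0.457; P(Resolution=1-3d | Priority=P3) = 0.179/0.457 = 0.3917.
Difference = -0.135.

-0.135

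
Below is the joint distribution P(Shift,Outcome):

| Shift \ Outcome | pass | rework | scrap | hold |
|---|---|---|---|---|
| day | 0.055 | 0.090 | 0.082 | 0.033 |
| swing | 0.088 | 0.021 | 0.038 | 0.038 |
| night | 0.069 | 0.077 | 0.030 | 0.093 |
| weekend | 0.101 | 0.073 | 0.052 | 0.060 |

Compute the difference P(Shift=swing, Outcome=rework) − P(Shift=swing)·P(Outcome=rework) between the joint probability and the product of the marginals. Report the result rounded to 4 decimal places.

-0.0273

P(Shift=swing) = 0.088 + 0.021 + 0.038 + 0.038 = 0.185.
P(Outcome=rework) = 0.090 + 0.021 + 0.077 + 0.073 = 0.261.
P(Shift=swing, Outcome=rework) − P(Shift=swing)P(Outcome=rework) = 0.021 − 0.185×0.261 = -0.0273.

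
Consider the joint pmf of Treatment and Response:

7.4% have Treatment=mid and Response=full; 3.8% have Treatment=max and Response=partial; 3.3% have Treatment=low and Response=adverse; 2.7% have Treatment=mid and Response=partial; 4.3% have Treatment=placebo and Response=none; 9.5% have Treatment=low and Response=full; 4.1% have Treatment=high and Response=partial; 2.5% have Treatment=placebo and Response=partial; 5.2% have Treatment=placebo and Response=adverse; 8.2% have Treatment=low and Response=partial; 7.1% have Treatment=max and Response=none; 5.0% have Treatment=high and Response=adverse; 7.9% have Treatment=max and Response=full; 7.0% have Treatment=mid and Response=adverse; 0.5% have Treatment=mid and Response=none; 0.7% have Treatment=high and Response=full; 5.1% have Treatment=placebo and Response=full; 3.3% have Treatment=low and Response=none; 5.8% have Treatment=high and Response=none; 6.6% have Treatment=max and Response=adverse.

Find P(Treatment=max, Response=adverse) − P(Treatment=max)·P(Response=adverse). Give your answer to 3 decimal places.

P(Treatment=max) = 0.071 + 0.038 + 0.079 + 0.066 = 0.254.
P(Response=adverse) = 0.052 + 0.033 + 0.070 + 0.050 + 0.066 = 0.271.
P(Treatment=max, Response=adverse) − P(Treatment=max)P(Response=adverse) = 0.066 − 0.254×0.271 = -0.003.

-0.003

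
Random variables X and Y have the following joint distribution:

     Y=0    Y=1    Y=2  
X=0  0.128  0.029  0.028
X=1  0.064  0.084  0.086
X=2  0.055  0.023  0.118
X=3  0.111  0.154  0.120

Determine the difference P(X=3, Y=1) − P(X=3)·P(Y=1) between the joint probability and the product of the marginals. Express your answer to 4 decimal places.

P(X=3) = 0.111 + 0.154 + 0.120 = 0.385.
P(Y=1) = 0.029 + 0.084 + 0.023 + 0.154 = 0.290.
P(X=3, Y=1) − P(X=3)P(Y=1) = 0.154 − 0.385×0.290 = 0.0424.

0.0424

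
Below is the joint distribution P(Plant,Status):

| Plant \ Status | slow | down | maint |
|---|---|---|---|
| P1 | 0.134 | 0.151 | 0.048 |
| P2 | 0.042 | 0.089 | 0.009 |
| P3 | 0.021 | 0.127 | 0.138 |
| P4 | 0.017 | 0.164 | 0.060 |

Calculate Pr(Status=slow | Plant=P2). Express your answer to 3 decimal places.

P(Plant=P2) = 0.042 + 0.089 + 0.009 = 0.140.
P(Status=slow | Plant=P2) = 0.042/0.140 = 0.300.

0.300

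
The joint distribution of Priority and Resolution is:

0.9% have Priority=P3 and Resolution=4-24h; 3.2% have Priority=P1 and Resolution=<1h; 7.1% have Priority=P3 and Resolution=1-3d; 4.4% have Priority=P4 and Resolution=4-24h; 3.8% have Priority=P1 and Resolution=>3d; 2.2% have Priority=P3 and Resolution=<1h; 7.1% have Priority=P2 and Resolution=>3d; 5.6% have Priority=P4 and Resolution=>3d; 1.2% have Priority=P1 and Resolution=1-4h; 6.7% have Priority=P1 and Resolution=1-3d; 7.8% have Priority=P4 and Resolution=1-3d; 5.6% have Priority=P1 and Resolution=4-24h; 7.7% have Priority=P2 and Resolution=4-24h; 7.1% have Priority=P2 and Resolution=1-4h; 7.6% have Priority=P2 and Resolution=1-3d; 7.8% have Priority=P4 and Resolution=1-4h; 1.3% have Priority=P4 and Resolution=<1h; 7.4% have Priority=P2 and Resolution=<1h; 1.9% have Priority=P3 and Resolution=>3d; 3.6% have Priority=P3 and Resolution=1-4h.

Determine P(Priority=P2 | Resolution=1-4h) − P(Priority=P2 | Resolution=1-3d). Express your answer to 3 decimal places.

0.100

P(Resolution=1-4h) = 0.012 + 0.071 + 0.036 + 0.078 = 0.197; P(Priority=P2 | Resolution=1-4h) = 0.071/0.197 = 0.3604.
P(Resolution=1-3d) = 0.067 + 0.076 + 0.071 + 0.078 = 0.292; P(Priority=P2 | Resolution=1-3d) = 0.076/0.292 = 0.2603.
Difference = 0.100.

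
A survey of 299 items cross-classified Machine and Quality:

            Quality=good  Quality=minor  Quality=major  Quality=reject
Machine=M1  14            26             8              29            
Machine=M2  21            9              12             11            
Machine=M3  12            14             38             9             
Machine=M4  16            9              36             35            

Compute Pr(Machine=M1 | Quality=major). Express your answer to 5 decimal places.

Total with Quality=major: 8 + 12 + 38 + 36 = 94.
P(Machine=M1 | Quality=major) = 8/94 = 0.08511.

0.08511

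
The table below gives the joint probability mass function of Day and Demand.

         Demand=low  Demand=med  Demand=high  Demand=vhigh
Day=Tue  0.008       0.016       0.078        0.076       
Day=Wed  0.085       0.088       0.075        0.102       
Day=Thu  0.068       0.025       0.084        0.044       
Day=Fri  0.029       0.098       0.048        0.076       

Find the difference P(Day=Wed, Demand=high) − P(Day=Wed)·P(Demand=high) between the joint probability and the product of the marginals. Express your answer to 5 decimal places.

P(Day=Wed) = 0.085 + 0.088 + 0.075 + 0.102 = 0.350.
P(Demand=high) = 0.078 + 0.075 + 0.084 + 0.048 = 0.285.
P(Day=Wed, Demand=high) − P(Day=Wed)P(Demand=high) = 0.075 − 0.350×0.285 = -0.02475.

-0.02475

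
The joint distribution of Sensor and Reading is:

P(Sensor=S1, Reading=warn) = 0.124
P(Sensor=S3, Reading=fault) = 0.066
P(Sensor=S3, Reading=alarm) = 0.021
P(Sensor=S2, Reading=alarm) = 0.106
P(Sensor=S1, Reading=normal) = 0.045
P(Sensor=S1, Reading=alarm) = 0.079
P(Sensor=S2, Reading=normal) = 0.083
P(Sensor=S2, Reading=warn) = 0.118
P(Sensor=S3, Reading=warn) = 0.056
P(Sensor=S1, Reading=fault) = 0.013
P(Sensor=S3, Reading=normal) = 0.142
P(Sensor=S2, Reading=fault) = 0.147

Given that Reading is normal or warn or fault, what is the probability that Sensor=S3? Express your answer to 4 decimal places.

P(Reading=normal) = 0.045 + 0.083 + 0.142 = 0.270.
P(Reading=warn) = 0.124 + 0.118 + 0.056 = 0.298.
P(Reading=fault) = 0.013 + 0.147 + 0.066 = 0.226.
P(Reading ∈ {normal, warn, fault}) = 0.270 + 0.298 + 0.226 = 0.794; P(Sensor=S3, Reading ∈ {normal, warn, fault}) = 0.142 + 0.056 + 0.066 = 0.264.
P(Sensor=S3 | Reading ∈ {normal, warn, fault}) = 0.264/0.794 = 0.3325.

0.3325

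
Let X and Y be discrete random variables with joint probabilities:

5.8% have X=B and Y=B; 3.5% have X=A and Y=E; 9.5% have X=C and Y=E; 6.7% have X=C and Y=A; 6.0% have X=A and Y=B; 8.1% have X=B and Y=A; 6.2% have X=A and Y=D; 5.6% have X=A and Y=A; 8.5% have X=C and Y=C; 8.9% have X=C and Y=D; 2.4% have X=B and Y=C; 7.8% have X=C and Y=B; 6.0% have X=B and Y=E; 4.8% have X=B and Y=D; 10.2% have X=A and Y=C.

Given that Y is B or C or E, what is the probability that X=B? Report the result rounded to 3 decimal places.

0.238

P(Y=B) = 0.060 + 0.058 + 0.078 = 0.196.
P(Y=C) = 0.102 + 0.024 + 0.085 = 0.211.
P(Y=E) = 0.035 + 0.060 + 0.095 = 0.190.
P(Y ∈ {B, C, E}) = 0.196 + 0.211 + 0.190 = 0.597; P(X=B, Y ∈ {B, C, E}) = 0.058 + 0.024 + 0.060 = 0.142.
P(X=B | Y ∈ {B, C, E}) = 0.142/0.597 = 0.238.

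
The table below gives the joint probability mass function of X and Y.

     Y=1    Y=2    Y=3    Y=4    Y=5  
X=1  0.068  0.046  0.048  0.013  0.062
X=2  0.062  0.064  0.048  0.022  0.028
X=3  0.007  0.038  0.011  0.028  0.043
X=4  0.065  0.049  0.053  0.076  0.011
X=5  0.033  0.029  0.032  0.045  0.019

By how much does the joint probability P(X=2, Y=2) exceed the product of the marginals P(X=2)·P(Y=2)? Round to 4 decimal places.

0.0134

P(X=2) = 0.062 + 0.064 + 0.048 + 0.022 + 0.028 = 0.224.
P(Y=2) = 0.046 + 0.064 + 0.038 + 0.049 + 0.029 = 0.226.
P(X=2, Y=2) − P(X=2)P(Y=2) = 0.064 − 0.224×0.226 = 0.0134.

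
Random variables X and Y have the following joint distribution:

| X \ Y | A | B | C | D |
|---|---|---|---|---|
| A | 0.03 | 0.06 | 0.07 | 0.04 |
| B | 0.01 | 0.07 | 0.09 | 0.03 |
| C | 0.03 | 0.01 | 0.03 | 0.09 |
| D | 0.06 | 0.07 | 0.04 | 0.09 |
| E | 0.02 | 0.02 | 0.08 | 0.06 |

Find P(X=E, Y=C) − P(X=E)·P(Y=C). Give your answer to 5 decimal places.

0.02420

P(X=E) = 0.02 + 0.02 + 0.08 + 0.06 = 0.18.
P(Y=C) = 0.07 + 0.09 + 0.03 + 0.04 + 0.08 = 0.31.
P(X=E, Y=C) − P(X=E)P(Y=C) = 0.08 − 0.18×0.31 = 0.02420.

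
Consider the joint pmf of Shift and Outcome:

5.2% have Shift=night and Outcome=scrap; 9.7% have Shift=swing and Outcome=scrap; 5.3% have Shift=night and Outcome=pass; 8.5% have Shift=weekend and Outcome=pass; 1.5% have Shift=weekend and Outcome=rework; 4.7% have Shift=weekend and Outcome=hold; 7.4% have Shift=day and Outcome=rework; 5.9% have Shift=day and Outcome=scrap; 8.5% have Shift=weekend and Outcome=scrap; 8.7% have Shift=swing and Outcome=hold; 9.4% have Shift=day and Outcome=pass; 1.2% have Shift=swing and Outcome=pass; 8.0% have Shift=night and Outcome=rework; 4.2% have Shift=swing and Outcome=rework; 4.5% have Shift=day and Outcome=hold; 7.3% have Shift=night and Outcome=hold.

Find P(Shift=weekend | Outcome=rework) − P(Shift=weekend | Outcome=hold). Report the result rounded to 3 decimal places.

-0.115

P(Outcome=rework) = 0.074 + 0.042 + 0.080 + 0.015 = 0.211; P(Shift=weekend | Outcome=rework) = 0.015/0.211 = 0.0711.
P(Outcome=hold) = 0.045 + 0.087 + 0.073 + 0.047 = 0.252; P(Shift=weekend | Outcome=hold) = 0.047/0.252 = 0.1865.
Difference = -0.115.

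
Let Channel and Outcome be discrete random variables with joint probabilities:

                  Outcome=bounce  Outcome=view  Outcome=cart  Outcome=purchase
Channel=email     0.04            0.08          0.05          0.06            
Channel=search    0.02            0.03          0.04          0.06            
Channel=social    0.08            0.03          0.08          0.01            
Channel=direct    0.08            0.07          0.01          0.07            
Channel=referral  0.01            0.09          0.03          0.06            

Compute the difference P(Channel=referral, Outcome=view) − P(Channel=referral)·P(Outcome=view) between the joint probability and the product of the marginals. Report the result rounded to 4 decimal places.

P(Channel=referral) = 0.01 + 0.09 + 0.03 + 0.06 = 0.19.
P(Outcome=view) = 0.08 + 0.03 + 0.03 + 0.07 + 0.09 = 0.30.
P(Channel=referral, Outcome=view) − P(Channel=referral)P(Outcome=view) = 0.09 − 0.19×0.30 = 0.0330.

0.0330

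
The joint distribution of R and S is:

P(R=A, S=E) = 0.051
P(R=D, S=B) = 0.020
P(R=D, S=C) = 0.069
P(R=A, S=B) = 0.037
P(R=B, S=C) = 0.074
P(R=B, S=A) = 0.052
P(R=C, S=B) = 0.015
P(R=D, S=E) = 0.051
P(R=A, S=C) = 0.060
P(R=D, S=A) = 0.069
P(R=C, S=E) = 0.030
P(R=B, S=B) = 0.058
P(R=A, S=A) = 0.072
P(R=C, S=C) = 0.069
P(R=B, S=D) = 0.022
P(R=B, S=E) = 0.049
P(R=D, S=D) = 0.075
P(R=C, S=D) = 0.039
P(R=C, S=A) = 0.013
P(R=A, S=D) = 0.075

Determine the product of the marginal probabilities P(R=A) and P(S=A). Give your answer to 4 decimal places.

0.0608

P(R=A) = 0.072 + 0.037 + 0.060 + 0.075 + 0.051 = 0.295.
P(S=A) = 0.072 + 0.052 + 0.013 + 0.069 = 0.206.
Product: 0.295 × 0.206 = 0.0608.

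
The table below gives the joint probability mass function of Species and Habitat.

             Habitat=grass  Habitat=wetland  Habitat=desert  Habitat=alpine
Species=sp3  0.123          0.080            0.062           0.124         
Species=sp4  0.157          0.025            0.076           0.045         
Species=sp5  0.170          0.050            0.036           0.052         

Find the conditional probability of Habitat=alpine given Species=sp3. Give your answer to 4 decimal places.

P(Species=sp3) = 0.123 + 0.080 + 0.062 + 0.124 = 0.389.
P(Habitat=alpine | Species=sp3) = 0.124/0.389 = 0.3188.

0.3188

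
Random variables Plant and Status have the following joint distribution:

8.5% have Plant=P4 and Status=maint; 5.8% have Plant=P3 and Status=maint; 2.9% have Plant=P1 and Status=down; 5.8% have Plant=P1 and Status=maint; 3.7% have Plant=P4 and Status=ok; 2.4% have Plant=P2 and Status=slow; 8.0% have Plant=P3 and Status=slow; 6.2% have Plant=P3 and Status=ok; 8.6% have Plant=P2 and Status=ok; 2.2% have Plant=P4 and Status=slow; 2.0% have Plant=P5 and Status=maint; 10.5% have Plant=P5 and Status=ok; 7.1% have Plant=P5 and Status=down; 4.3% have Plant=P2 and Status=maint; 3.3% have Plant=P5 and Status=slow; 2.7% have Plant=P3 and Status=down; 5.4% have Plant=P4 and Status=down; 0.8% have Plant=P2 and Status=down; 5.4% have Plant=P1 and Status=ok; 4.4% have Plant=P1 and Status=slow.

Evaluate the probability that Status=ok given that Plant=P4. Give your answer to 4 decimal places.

P(Plant=P4) = 0.037 + 0.022 + 0.054 + 0.085 = 0.198.
P(Status=ok | Plant=P4) = 0.037/0.198 = 0.1869.

0.1869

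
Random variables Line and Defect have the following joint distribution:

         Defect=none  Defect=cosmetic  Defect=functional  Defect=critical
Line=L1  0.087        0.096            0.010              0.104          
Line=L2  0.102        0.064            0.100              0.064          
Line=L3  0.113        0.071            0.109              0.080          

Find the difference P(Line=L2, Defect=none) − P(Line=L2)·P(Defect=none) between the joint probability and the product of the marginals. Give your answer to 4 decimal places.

0.0023

P(Line=L2) = 0.102 + 0.064 + 0.100 + 0.064 = 0.330.
P(Defect=none) = 0.087 + 0.102 + 0.113 = 0.302.
P(Line=L2, Defect=none) − P(Line=L2)P(Defect=none) = 0.102 − 0.330×0.302 = 0.0023.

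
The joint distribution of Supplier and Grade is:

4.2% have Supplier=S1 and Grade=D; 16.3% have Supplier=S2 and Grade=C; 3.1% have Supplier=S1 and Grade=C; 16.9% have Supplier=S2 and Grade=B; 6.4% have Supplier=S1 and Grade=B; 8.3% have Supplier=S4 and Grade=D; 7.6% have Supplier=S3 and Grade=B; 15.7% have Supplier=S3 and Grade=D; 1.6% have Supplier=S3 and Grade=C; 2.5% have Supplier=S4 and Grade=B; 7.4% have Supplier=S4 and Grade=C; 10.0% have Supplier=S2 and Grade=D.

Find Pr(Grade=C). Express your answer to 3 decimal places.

0.284

P(Grade=C) = 0.031 + 0.163 + 0.016 + 0.074 = 0.284.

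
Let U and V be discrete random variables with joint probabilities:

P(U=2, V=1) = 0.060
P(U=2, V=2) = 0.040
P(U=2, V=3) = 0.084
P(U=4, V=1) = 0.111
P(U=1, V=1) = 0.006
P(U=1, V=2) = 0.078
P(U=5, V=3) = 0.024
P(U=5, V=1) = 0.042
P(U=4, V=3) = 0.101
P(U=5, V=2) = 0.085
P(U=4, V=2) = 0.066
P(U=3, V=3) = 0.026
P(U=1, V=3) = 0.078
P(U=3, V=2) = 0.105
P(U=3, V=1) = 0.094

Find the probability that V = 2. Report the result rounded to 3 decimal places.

P(V=2) = 0.078 + 0.040 + 0.105 + 0.066 + 0.085 = 0.374.

0.374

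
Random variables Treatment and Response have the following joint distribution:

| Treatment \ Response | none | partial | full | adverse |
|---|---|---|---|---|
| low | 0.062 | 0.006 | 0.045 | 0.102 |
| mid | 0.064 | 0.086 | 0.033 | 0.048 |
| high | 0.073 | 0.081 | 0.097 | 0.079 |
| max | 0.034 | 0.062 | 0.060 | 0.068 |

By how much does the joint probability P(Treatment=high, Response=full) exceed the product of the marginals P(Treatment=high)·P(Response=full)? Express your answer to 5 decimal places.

0.01945

P(Treatment=high) = 0.073 + 0.081 + 0.097 + 0.079 = 0.330.
P(Response=full) = 0.045 + 0.033 + 0.097 + 0.060 = 0.235.
P(Treatment=high, Response=full) − P(Treatment=high)P(Response=full) = 0.097 − 0.330×0.235 = 0.01945.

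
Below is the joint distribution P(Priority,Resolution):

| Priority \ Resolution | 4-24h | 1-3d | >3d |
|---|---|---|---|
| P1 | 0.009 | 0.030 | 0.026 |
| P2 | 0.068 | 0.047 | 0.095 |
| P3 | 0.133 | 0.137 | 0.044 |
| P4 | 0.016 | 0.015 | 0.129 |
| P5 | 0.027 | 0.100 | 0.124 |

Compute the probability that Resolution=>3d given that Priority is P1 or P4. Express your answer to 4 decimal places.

0.6889

P(Priority=P1) = 0.009 + 0.030 + 0.026 = 0.065.
P(Priority=P4) = 0.016 + 0.015 + 0.129 = 0.160.
P(Priority ∈ {P1, P4}) = 0.065 + 0.160 = 0.225; P(Resolution=>3d, Priority ∈ {P1, P4}) = 0.026 + 0.129 = 0.155.
P(Resolution=>3d | Priority ∈ {P1, P4}) = 0.155/0.225 = 0.6889.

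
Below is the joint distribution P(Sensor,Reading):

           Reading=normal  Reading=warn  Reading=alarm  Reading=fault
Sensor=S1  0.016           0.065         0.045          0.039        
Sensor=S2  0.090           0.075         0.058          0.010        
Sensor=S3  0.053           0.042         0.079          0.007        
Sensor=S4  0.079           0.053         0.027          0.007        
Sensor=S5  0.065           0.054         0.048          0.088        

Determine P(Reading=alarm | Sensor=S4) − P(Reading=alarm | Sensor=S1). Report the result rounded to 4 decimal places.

P(Sensor=S4) = 0.079 + 0.053 + 0.027 + 0.007 = 0.166; P(Reading=alarm | Sensor=S4) = 0.027/0.166 = 0.16265.
P(Sensor=S1) = 0.016 + 0.065 + 0.045 + 0.039 = 0.165; P(Reading=alarm | Sensor=S1) = 0.045/0.165 = 0.27273.
Difference = -0.1101.

-0.1101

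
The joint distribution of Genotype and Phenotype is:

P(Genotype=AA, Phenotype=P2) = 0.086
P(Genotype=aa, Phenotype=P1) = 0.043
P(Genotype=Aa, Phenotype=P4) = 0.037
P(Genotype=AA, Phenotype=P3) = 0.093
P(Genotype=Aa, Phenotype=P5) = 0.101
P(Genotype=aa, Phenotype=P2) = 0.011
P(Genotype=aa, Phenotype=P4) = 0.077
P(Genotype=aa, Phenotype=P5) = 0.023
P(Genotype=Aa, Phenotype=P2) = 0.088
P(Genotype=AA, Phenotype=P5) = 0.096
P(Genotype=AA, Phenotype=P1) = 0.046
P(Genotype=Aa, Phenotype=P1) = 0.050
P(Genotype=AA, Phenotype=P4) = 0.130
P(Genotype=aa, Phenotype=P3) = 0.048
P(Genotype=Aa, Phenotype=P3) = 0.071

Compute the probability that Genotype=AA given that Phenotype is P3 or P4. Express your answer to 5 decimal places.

0.48904

P(Phenotype=P3) = 0.093 + 0.071 + 0.048 = 0.212.
P(Phenotype=P4) = 0.130 + 0.037 + 0.077 = 0.244.
P(Phenotype ∈ {P3, P4}) = 0.212 + 0.244 = 0.456; P(Genotype=AA, Phenotype ∈ {P3, P4}) = 0.093 + 0.130 = 0.223.
P(Genotype=AA | Phenotype ∈ {P3, P4}) = 0.223/0.456 = 0.48904.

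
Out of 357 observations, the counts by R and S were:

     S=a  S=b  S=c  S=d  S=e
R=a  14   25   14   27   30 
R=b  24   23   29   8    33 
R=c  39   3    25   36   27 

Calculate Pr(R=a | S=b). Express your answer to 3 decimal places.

0.490

Total with S=b: 25 + 23 + 3 = 51.
P(R=a | S=b) = 25/51 = 0.490.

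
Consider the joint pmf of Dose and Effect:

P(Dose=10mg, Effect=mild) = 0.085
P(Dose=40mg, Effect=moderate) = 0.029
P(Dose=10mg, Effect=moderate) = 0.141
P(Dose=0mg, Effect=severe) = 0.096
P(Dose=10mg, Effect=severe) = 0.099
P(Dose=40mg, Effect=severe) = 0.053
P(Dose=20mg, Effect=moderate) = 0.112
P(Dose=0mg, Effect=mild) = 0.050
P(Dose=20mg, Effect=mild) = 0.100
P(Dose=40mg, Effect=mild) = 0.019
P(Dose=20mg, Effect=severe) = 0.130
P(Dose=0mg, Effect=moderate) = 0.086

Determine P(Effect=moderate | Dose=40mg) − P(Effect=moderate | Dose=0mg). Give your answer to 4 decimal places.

-0.0836

P(Dose=40mg) = 0.019 + 0.029 + 0.053 = 0.101; P(Effect=moderate | Dose=40mg) = 0.029/0.101 = 0.28713.
P(Dose=0mg) = 0.050 + 0.086 + 0.096 = 0.232; P(Effect=moderate | Dose=0mg) = 0.086/0.232 = 0.37069.
Difference = -0.0836.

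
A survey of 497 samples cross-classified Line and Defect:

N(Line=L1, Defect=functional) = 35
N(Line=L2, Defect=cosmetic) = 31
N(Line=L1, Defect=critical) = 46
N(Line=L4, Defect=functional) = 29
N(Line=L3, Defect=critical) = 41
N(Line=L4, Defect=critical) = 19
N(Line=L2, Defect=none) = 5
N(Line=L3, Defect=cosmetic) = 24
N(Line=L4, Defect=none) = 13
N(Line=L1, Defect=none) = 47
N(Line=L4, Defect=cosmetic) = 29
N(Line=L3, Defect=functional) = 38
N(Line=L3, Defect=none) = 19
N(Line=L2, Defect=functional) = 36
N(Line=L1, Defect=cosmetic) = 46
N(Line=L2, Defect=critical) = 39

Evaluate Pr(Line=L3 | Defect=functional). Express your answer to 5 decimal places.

0.27536

Total with Defect=functional: 35 + 36 + 38 + 29 = 138.
P(Line=L3 | Defect=functional) = 38/138 = 0.27536.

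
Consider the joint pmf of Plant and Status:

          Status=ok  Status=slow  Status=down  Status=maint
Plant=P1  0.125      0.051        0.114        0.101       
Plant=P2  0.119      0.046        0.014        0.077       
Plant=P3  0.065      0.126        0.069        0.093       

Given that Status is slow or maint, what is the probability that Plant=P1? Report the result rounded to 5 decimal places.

0.30769

P(Status=slow) = 0.051 + 0.046 + 0.126 = 0.223.
P(Status=maint) = 0.101 + 0.077 + 0.093 = 0.271.
P(Status ∈ {slow, maint}) = 0.223 + 0.271 = 0.494; P(Plant=P1, Status ∈ {slow, maint}) = 0.051 + 0.101 = 0.152.
P(Plant=P1 | Status ∈ {slow, maint}) = 0.152/0.494 = 0.30769.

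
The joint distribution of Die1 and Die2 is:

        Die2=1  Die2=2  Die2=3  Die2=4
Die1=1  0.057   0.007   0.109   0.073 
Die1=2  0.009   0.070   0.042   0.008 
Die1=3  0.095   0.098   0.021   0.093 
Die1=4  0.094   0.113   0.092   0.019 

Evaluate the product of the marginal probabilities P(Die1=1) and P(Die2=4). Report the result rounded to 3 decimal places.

P(Die1=1) = 0.057 + 0.007 + 0.109 + 0.073 = 0.246.
P(Die2=4) = 0.073 + 0.008 + 0.093 + 0.019 = 0.193.
Product: 0.246 × 0.193 = 0.047.

0.047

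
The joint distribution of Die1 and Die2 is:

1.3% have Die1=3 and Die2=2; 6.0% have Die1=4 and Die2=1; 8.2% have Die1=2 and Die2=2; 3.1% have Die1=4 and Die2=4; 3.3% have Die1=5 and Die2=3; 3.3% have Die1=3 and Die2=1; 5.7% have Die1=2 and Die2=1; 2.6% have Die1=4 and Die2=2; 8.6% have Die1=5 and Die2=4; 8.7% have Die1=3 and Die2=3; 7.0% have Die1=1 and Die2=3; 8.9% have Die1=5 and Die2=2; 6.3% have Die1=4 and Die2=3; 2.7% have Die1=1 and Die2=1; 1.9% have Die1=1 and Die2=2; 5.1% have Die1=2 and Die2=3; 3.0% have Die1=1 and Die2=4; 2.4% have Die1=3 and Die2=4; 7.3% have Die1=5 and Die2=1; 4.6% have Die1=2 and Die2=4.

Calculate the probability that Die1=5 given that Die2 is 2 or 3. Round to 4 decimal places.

0.2289

P(Die2=2) = 0.019 + 0.082 + 0.013 + 0.026 + 0.089 = 0.229.
P(Die2=3) = 0.070 + 0.051 + 0.087 + 0.063 + 0.033 = 0.304.
P(Die2 ∈ {2, 3}) = 0.229 + 0.304 = 0.533; P(Die1=5, Die2 ∈ {2, 3}) = 0.089 + 0.033 = 0.122.
P(Die1=5 | Die2 ∈ {2, 3}) = 0.122/0.533 = 0.2289.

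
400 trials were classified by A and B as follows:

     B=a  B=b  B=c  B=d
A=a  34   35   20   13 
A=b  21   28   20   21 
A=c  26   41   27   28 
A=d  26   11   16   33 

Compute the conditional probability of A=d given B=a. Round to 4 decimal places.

Total with B=a: 34 + 21 + 26 + 26 = 107.
P(A=d | B=a) = 26/107 = 0.2430.

0.2430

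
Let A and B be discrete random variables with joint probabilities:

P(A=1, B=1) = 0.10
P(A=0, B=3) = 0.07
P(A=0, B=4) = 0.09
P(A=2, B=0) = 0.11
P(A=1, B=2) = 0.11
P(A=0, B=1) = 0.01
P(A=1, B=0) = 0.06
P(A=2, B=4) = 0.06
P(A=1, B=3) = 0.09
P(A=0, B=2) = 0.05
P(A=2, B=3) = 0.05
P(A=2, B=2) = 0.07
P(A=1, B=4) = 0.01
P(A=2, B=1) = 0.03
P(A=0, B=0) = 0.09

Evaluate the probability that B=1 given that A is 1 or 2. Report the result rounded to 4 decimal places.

P(A=1) = 0.06 + 0.10 + 0.11 + 0.09 + 0.01 = 0.37.
P(A=2) = 0.11 + 0.03 + 0.07 + 0.05 + 0.06 = 0.32.
P(A ∈ {1, 2}) = 0.37 + 0.32 = 0.69; P(B=1, A ∈ {1, 2}) = 0.10 + 0.03 = 0.13.
P(B=1 | A ∈ {1, 2}) = 0.13/0.69 = 0.1884.

0.1884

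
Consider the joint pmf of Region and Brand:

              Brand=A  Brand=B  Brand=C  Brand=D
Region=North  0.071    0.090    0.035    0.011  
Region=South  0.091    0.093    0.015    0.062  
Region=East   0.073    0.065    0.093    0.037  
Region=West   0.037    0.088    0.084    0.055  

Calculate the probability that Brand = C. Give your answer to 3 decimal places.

P(Brand=C) = 0.035 + 0.015 + 0.093 + 0.084 = 0.227.

0.227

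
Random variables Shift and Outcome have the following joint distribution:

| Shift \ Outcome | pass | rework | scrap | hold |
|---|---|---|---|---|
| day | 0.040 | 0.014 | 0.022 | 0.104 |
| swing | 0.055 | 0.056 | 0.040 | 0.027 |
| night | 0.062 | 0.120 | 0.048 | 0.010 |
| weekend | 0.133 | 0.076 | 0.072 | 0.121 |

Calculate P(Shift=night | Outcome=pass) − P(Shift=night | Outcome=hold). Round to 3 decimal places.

P(Outcome=pass) = 0.040 + 0.055 + 0.062 + 0.133 = 0.290; P(Shift=night | Outcome=pass) = 0.062/0.290 = 0.2138.
P(Outcome=hold) = 0.104 + 0.027 + 0.010 + 0.121 = 0.262; P(Shift=night | Outcome=hold) = 0.010/0.262 = 0.0382.
Difference = 0.176.

0.176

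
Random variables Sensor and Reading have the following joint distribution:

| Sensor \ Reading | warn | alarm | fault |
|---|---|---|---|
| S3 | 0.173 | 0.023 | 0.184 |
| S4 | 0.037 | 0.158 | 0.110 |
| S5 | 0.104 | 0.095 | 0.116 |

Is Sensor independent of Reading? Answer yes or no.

no

P(Sensor=S3) = 0.380 and P(Reading=alarm) = 0.276, so their product is 0.10488, but P(Sensor=S3, Reading=alarm) = 0.023. Since these differ, Sensor and Reading are not independent.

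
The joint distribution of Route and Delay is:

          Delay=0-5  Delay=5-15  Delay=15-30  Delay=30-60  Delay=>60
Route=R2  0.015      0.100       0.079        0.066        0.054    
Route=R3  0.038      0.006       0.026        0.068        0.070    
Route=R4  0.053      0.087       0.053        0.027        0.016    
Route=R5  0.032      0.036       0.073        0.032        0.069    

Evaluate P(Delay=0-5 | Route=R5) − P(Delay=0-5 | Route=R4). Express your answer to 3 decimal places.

-0.092

P(Route=R5) = 0.032 + 0.036 + 0.073 + 0.032 + 0.069 = 0.242; P(Delay=0-5 | Route=R5) = 0.032/0.242 = 0.1322.
P(Route=R4) = 0.053 + 0.087 + 0.053 + 0.027 + 0.016 = 0.236; P(Delay=0-5 | Route=R4) = 0.053/0.236 = 0.2246.
Difference = -0.092.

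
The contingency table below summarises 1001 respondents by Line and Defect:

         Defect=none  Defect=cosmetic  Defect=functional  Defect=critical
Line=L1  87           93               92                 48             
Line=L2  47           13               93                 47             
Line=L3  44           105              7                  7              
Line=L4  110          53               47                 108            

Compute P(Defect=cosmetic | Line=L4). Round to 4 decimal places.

0.1667

Total with Line=L4: 110 + 53 + 47 + 108 = 318.
P(Defect=cosmetic | Line=L4) = 53/318 = 0.1667.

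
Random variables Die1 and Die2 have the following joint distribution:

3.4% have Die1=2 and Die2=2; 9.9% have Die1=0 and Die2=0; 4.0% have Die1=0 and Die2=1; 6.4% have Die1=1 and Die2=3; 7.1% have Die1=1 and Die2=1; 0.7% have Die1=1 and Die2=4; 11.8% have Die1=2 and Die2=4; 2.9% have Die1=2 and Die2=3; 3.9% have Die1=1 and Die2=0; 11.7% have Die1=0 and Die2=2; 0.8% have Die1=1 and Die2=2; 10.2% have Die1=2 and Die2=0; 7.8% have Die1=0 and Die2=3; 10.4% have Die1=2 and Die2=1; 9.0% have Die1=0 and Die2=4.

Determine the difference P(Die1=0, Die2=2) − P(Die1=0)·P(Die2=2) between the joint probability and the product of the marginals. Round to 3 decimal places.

P(Die1=0) = 0.099 + 0.040 + 0.117 + 0.078 + 0.090 = 0.424.
P(Die2=2) = 0.117 + 0.008 + 0.034 = 0.159.
P(Die1=0, Die2=2) − P(Die1=0)P(Die2=2) = 0.117 − 0.424×0.159 = 0.050.

0.050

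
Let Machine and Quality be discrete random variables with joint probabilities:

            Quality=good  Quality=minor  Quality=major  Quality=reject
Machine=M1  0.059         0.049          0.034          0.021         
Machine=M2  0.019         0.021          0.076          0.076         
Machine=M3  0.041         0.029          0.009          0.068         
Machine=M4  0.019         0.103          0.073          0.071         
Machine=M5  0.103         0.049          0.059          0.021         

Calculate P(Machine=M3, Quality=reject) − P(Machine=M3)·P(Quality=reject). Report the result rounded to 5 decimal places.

0.03022

P(Machine=M3) = 0.041 + 0.029 + 0.009 + 0.068 = 0.147.
P(Quality=reject) = 0.021 + 0.076 + 0.068 + 0.071 + 0.021 = 0.257.
P(Machine=M3, Quality=reject) − P(Machine=M3)P(Quality=reject) = 0.068 − 0.147×0.257 = 0.03022.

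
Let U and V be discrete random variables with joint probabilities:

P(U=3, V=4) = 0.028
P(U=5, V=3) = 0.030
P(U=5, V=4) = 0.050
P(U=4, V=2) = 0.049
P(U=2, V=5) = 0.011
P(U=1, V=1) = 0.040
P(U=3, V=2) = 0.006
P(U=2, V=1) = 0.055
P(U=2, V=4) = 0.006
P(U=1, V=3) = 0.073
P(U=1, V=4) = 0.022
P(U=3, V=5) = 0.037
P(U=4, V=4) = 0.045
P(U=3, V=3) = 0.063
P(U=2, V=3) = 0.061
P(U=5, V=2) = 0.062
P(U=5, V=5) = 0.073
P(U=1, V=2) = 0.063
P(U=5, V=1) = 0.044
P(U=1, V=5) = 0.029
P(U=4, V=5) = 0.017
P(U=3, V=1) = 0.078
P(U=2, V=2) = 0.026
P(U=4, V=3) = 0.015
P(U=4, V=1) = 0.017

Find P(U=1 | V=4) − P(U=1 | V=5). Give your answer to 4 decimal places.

-0.0280

P(V=4) = 0.022 + 0.006 + 0.028 + 0.045 + 0.050 = 0.151; P(U=1 | V=4) = 0.022/0.151 = 0.14570.
P(V=5) = 0.029 + 0.011 + 0.037 + 0.017 + 0.073 = 0.167; P(U=1 | V=5) = 0.029/0.167 = 0.17365.
Difference = -0.0280.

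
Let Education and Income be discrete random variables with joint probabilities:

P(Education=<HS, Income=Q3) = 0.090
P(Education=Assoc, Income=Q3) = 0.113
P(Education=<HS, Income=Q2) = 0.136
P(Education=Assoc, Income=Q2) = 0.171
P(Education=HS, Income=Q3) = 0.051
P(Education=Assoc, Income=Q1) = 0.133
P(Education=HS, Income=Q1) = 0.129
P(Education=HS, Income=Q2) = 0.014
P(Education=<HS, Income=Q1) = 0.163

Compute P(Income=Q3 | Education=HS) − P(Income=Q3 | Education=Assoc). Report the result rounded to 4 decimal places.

-0.0081

P(Education=HS) = 0.129 + 0.014 + 0.051 = 0.194; P(Income=Q3 | Education=HS) = 0.051/0.194 = 0.26289.
P(Education=Assoc) = 0.133 + 0.171 + 0.113 = 0.417; P(Income=Q3 | Education=Assoc) = 0.113/0.417 = 0.27098.
Difference = -0.0081.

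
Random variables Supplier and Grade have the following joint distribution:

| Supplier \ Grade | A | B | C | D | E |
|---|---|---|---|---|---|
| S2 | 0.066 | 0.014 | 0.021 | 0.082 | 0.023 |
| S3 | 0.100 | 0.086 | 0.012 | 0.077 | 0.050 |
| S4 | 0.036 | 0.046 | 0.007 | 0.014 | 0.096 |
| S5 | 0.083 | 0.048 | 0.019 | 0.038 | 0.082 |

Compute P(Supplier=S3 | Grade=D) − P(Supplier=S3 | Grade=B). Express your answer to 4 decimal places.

-0.0784

P(Grade=D) = 0.082 + 0.077 + 0.014 + 0.038 = 0.211; P(Supplier=S3 | Grade=D) = 0.077/0.211 = 0.36493.
P(Grade=B) = 0.014 + 0.086 + 0.046 + 0.048 = 0.194; P(Supplier=S3 | Grade=B) = 0.086/0.194 = 0.44330.
Difference = -0.0784.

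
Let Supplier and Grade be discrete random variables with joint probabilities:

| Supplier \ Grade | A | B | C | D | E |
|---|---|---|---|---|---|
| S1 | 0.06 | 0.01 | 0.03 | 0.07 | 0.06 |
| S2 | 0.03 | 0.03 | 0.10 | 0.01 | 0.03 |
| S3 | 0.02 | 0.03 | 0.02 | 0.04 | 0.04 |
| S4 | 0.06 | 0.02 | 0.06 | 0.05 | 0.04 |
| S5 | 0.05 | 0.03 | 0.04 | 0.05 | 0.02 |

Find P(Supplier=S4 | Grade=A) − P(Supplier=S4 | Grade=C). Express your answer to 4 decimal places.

0.0327

P(Grade=A) = 0.06 + 0.03 + 0.02 + 0.06 + 0.05 = 0.22; P(Supplier=S4 | Grade=A) = 0.06/0.22 = 0.27273.
P(Grade=C) = 0.03 + 0.10 + 0.02 + 0.06 + 0.04 = 0.25; P(Supplier=S4 | Grade=C) = 0.06/0.25 = 0.24000.
Difference = 0.0327.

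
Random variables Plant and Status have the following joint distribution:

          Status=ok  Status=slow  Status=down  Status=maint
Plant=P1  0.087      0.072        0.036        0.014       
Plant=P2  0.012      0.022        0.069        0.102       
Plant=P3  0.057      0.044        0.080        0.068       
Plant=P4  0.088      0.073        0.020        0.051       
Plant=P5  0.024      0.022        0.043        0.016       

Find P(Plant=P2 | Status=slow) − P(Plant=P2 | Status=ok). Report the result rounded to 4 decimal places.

0.0496

P(Status=slow) = 0.072 + 0.022 + 0.044 + 0.073 + 0.022 = 0.233; P(Plant=P2 | Status=slow) = 0.022/0.233 = 0.09442.
P(Status=ok) = 0.087 + 0.012 + 0.057 + 0.088 + 0.024 = 0.268; P(Plant=P2 | Status=ok) = 0.012/0.268 = 0.04478.
Difference = 0.0496.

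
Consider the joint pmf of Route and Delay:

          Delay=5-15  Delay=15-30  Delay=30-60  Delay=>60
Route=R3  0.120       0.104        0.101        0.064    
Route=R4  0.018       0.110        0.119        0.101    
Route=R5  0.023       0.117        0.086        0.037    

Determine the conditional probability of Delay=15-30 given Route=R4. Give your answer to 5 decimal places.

P(Route=R4) = 0.018 + 0.110 + 0.119 + 0.101 = 0.348.
P(Delay=15-30 | Route=R4) = 0.110/0.348 = 0.31609.

0.31609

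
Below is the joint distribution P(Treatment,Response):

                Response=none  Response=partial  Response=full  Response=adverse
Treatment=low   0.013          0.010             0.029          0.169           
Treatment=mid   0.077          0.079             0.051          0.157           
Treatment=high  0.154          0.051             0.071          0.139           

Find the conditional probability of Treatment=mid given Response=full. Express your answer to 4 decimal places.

0.3377

P(Response=full) = 0.029 + 0.051 + 0.071 = 0.151.
P(Treatment=mid | Response=full) = 0.051/0.151 = 0.3377.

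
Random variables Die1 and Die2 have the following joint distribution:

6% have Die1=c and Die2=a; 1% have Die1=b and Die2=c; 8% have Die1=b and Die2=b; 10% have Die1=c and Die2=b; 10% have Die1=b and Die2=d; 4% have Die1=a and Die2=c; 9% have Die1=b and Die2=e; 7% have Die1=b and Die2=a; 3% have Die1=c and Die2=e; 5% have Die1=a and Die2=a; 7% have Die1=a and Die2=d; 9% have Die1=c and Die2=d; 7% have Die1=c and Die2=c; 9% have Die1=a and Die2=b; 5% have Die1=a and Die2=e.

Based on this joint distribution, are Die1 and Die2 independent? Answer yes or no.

P(Die1=b) = 0.35 and P(Die2=c) = 0.12, so their product is 0.0420, but P(Die1=b, Die2=c) = 0.01. Since these differ, Die1 and Die2 are not independent.

no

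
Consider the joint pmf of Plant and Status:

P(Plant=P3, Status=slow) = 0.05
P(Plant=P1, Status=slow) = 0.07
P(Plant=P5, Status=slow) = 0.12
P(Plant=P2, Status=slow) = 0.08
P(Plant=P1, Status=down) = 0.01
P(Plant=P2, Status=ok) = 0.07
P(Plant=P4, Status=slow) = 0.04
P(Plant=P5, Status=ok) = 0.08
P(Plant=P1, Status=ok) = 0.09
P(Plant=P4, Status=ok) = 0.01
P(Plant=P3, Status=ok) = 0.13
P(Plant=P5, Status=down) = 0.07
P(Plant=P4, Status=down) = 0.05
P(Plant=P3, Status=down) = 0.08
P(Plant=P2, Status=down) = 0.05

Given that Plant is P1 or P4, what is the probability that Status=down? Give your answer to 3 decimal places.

P(Plant=P1) = 0.09 + 0.07 + 0.01 = 0.17.
P(Plant=P4) = 0.01 + 0.04 + 0.05 = 0.10.
P(Plant ∈ {P1, P4}) = 0.17 + 0.10 = 0.27; P(Status=down, Plant ∈ {P1, P4}) = 0.01 + 0.05 = 0.06.
P(Status=down | Plant ∈ {P1, P4}) = 0.06/0.27 = 0.222.

0.222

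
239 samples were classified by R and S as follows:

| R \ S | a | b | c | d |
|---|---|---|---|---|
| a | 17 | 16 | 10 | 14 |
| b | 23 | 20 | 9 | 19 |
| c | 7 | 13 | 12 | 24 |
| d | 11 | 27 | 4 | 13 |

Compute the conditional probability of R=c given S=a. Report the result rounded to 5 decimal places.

Total with S=a: 17 + 23 + 7 + 11 = 58.
P(R=c | S=a) = 7/58 = 0.12069.

0.12069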